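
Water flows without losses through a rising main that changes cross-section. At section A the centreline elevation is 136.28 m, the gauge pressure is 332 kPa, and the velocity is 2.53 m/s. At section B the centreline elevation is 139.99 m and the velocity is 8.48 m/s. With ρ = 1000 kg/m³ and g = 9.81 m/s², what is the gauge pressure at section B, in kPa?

P₂ ≈ 263 kPa

Pressure head at A: ψ₁ = P₁/(ρg) = 332×1000 / (1000 × 9.81) = 33.84 m.
Velocity heads: v₁²/2g = 2.53²/19.62 = 0.326 m; v₂²/2g = 8.48²/19.62 = 3.665 m.
Total head H = z₁ + ψ₁ + v₁²/2g = 136.28 + 33.84 + 0.326 = 170.45 m.
ψ₂ = H − z₂ − v₂²/2g = 170.45 − 139.99 − 3.665 = 26.79 m.
P₂ = ρgψ₂ = 1000 × 9.81 × 26.79 ≈ 263 kPa.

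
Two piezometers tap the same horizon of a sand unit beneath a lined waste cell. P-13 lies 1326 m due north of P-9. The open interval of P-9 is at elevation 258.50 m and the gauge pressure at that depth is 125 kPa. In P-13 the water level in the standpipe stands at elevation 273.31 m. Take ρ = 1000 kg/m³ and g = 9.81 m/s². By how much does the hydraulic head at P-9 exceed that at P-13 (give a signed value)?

Pressure head at P-9: ψ = P/(ρg) = 125×1000 / (1000 × 9.81) = 12.74 m.
Total head at P-9: h = z + ψ = 258.50 + 12.74 = 271.24 m.
Total head at P-13: h = 273.31 m (water level in the piezometer is the total head).
Head difference: h(P-9) − h(P-13) = 271.24 − 273.31 = -2.07 m.

Δh ≈ -2.07 m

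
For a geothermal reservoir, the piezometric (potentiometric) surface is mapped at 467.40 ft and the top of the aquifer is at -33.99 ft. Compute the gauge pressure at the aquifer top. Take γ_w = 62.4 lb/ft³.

P ≈ 217 psi

Pressure head at the aquifer top: ψ = h − z = 467.40 − (-33.99) = 501.39 ft.
P = γψ/144 = 62.4 × 501.39 / 144 = 217 psi.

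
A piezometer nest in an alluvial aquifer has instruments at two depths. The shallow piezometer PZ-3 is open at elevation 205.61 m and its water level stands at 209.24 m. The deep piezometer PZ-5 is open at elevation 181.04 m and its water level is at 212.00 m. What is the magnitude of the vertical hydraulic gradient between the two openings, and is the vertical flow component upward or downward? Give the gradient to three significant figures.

Total head at PZ-3: h = 209.24 m (water level in the standpipe).
Total head at PZ-5: h = 212.00 m.
Δh = h(PZ-3) − h(PZ-5) = 209.24 − 212.00 = -2.76 m.
Vertical separation Δz = 205.61 − 181.04 = 24.57 m.
|i_v| = |Δh| / Δz = 2.76 / 24.57 = 0.112.
Head is higher in the deep piezometer, so vertical flow is upward (discharge condition).

|i_v| ≈ 0.112; vertical flow is upward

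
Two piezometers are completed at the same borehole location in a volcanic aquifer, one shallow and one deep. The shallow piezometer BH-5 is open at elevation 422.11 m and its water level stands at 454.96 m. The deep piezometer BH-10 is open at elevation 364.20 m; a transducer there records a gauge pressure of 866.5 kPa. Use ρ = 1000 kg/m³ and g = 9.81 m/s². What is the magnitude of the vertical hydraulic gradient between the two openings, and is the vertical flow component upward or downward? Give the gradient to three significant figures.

Total head at BH-5: h = 454.96 m (water level in the standpipe).
Pressure head at BH-10: ψ = P/(ρg) = 866.5×1000 / (1000 × 9.81) = 88.33 m.
Total head at BH-10: h = z + ψ = 364.20 + 88.33 = 452.53 m.
Δh = h(BH-5) − h(BH-10) = 454.96 − 452.53 = 2.43 m.
Vertical separation Δz = 422.11 − 364.20 = 57.91 m.
|i_v| = |Δh| / Δz = 2.43 / 57.91 = 0.0420.
Head is higher in the shallow piezometer, so vertical flow is downward (recharge condition).

|i_v| ≈ 0.0420; vertical flow is downward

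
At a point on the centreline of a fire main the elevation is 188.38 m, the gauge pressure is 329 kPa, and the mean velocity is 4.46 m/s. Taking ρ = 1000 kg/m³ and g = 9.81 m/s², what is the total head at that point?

Pressure head ψ = P/(ρg) = 329×1000 / (1000 × 9.81) = 33.54 m.
Velocity head = v²/(2g) = 4.46² / (2 × 9.81) = 1.014 m.
h = z + ψ + v²/(2g) = 188.38 + 33.54 + 1.014 = 222.93 m.

h ≈ 222.93 m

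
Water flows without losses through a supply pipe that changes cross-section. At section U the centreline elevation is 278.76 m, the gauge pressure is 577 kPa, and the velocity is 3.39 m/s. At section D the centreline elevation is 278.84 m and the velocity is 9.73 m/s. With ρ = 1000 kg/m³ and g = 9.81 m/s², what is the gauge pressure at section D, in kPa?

P₂ ≈ 535 kPa

Pressure head at U: ψ₁ = P₁/(ρg) = 577×1000 / (1000 × 9.81) = 58.82 m.
Velocity heads: v₁²/2g = 3.39²/19.62 = 0.586 m; v₂²/2g = 9.73²/19.62 = 4.825 m.
Total head H = z₁ + ψ₁ + v₁²/2g = 278.76 + 58.82 + 0.586 = 338.17 m.
ψ₂ = H − z₂ − v₂²/2g = 338.17 − 278.84 − 4.825 = 54.51 m.
P₂ = ρgψ₂ = 1000 × 9.81 × 54.51 ≈ 535 kPa.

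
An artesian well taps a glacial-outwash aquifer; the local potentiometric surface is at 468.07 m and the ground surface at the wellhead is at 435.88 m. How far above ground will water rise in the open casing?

≈ 32.19 m above ground

Water rises to the potentiometric surface, so the rise above ground = 468.07 − 435.88 = 32.19 m.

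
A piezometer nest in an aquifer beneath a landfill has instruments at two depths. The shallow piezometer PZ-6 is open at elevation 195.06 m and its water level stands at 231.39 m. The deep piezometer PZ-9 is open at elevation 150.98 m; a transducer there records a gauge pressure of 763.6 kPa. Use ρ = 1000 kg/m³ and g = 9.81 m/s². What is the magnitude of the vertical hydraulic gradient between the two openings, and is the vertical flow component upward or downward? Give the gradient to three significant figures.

Total head at PZ-6: h = 231.39 m (water level in the standpipe).
Pressure head at PZ-9: ψ = P/(ρg) = 763.6×1000 / (1000 × 9.81) = 77.84 m.
Total head at PZ-9: h = z + ψ = 150.98 + 77.84 = 228.82 m.
Δh = h(PZ-6) − h(PZ-9) = 231.39 − 228.82 = 2.57 m.
Vertical separation Δz = 195.06 − 150.98 = 44.08 m.
|i_v| = |Δh| / Δz = 2.57 / 44.08 = 0.0583.
Head is higher in the shallow piezometer, so vertical flow is downward (recharge condition).

|i_v| ≈ 0.0583; vertical flow is downward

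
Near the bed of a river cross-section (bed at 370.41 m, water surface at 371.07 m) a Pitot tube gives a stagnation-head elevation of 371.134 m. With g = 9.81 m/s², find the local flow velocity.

Near the bed, under hydrostatic conditions, the piezometric head (z + ψ) equals the free-surface elevation, 371.07 m.
Velocity head = total − piezometric = 371.134 − 371.07 = 0.064 m.
v = √(2g·h_v) = √(2 × 9.81 × 0.064) = 1.12 m/s.

v ≈ 1.12 m/s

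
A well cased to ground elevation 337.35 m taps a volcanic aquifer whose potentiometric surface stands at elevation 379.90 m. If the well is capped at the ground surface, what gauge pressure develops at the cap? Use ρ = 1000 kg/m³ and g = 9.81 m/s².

P ≈ 417 kPa

Head above the cap: Δh = 379.90 − 337.35 = 42.55 m.
P = ρgΔh = 1000 × 9.81 × 42.55 = 417416 Pa ≈ 417 kPa.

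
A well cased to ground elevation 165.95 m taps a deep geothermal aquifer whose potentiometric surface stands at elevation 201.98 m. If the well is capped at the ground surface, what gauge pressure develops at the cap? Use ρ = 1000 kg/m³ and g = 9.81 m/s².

Head above the cap: Δh = 201.98 − 165.95 = 36.03 m.
P = ρgΔh = 1000 × 9.81 × 36.03 = 353454 Pa ≈ 353 kPa.

P ≈ 353 kPa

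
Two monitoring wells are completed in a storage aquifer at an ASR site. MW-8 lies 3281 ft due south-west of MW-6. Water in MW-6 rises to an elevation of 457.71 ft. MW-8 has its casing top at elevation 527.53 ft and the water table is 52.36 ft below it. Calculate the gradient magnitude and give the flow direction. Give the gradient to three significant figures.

Total head at MW-6: h = 457.71 ft (water level in the piezometer is the total head).
Total head at MW-8: h = 527.53 − 52.36 = 475.17 ft.
Head difference: h(MW-6) − h(MW-8) = 457.71 − 475.17 = -17.46 ft.
Hydraulic gradient: i = |Δh| / L = 17.46 / 3281 = 0.00532.
Flow is from higher to lower head: from MW-8 toward MW-6, i.e. toward the north-east.

i ≈ 0.00532; groundwater flows toward the north-east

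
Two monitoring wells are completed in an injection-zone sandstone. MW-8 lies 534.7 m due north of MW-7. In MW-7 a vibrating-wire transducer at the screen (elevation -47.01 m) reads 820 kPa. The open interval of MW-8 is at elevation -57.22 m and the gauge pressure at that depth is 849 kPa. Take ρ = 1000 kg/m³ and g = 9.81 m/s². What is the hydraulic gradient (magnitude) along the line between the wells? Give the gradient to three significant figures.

Pressure head at MW-7: ψ = P/(ρg) = 820×1000 / (1000 × 9.81) = 83.59 m.
Total head at MW-7: h = z + ψ = -47.01 + 83.59 = 36.58 m.
Pressure head at MW-8: ψ = P/(ρg) = 849×1000 / (1000 × 9.81) = 86.54 m.
Total head at MW-8: h = z + ψ = -57.22 + 86.54 = 29.32 m.
Head difference: h(MW-7) − h(MW-8) = 36.58 − 29.32 = 7.26 m.
Hydraulic gradient: i = |Δh| / L = 7.26 / 534.7 = 0.0136.

i ≈ 0.0136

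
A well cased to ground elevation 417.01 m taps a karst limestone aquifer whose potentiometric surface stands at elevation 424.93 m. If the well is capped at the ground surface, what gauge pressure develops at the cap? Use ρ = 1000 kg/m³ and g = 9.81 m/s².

P ≈ 77.7 kPa

Head above the cap: Δh = 424.93 − 417.01 = 7.92 m.
P = ρgΔh = 1000 × 9.81 × 7.92 = 77695 Pa ≈ 77.7 kPa.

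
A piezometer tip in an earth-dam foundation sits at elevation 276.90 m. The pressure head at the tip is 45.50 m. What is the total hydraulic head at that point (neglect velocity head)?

h ≈ 322.40 m

h = z + ψ = 276.90 + 45.50 = 322.40 m.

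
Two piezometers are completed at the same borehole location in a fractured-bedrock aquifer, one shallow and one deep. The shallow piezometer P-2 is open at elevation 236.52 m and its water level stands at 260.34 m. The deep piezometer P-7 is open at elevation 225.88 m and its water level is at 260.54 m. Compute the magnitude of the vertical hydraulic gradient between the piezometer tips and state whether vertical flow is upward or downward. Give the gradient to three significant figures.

Total head at P-2: h = 260.34 m (water level in the standpipe).
Total head at P-7: h = 260.54 m.
Δh = h(P-2) − h(P-7) = 260.34 − 260.54 = -0.20 m.
Vertical separation Δz = 236.52 − 225.88 = 10.64 m.
|i_v| = |Δh| / Δz = 0.20 / 10.64 = 0.0188.
Head is higher in the deep piezometer, so vertical flow is upward (discharge condition).

|i_v| ≈ 0.0188; vertical flow is upward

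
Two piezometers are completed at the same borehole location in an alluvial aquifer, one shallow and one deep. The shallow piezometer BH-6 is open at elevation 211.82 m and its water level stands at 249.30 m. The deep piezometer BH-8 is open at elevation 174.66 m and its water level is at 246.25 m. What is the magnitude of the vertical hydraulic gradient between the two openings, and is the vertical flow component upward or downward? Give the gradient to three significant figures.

|i_v| ≈ 0.0821; vertical flow is downward

Total head at BH-6: h = 249.30 m (water level in the standpipe).
Total head at BH-8: h = 246.25 m.
Δh = h(BH-6) − h(BH-8) = 249.30 − 246.25 = 3.05 m.
Vertical separation Δz = 211.82 − 174.66 = 37.16 m.
|i_v| = |Δh| / Δz = 3.05 / 37.16 = 0.0821.
Head is higher in the shallow piezometer, so vertical flow is downward (recharge condition).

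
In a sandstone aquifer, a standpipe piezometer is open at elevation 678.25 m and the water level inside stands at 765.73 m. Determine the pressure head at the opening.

ψ ≈ 87.48 m

Total head h = 765.73 m (the water-surface elevation in the piezometer).
Pressure head ψ = h − z = 765.73 − 678.25 = 87.48 m.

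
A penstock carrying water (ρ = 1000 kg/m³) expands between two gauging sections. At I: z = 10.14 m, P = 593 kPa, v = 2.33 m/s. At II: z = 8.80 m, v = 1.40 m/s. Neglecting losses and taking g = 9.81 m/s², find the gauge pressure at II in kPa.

Pressure head at I: ψ₁ = P₁/(ρg) = 593×1000 / (1000 × 9.81) = 60.45 m.
Velocity heads: v₁²/2g = 2.33²/19.62 = 0.277 m; v₂²/2g = 1.40²/19.62 = 0.100 m.
Total head H = z₁ + ψ₁ + v₁²/2g = 10.14 + 60.45 + 0.277 = 70.87 m.
ψ₂ = H − z₂ − v₂²/2g = 70.87 − 8.80 − 0.100 = 61.97 m.
P₂ = ρgψ₂ = 1000 × 9.81 × 61.97 ≈ 608 kPa.

P₂ ≈ 608 kPa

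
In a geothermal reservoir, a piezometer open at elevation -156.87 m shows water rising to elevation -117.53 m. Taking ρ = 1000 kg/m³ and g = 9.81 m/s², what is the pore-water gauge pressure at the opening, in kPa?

P ≈ 386 kPa

Pressure head ψ = h − z = -117.53 − (-156.87) = 39.34 m.
P = ρgψ = 1000 × 9.81 × 39.34 = 385925 Pa ≈ 386 kPa.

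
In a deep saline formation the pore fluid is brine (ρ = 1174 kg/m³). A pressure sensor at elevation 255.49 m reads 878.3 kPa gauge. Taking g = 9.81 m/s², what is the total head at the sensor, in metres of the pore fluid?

h ≈ 331.75 m

ψ = P/(ρg) = 878.3×1000 / (1174 × 9.81) = 76.26 m.
h = z + ψ = 255.49 + 76.26 = 331.75 m.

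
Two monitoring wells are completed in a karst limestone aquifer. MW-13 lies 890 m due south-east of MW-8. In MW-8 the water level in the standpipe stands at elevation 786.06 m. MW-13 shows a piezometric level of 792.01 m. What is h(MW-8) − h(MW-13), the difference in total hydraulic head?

Total head at MW-8: h = 786.06 m (water level in the piezometer is the total head).
Total head at MW-13: h = 792.01 m (water level in the piezometer is the total head).
Head difference: h(MW-8) − h(MW-13) = 786.06 − 792.01 = -5.95 m.

Δh ≈ -5.95 m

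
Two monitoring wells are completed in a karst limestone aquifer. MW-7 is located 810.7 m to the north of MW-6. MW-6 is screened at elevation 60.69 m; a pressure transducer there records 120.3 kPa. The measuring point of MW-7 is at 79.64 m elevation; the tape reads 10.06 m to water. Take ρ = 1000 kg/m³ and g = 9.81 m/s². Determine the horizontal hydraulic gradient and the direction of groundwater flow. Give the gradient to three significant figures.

i ≈ 0.00416; groundwater flows toward the north

Pressure head at MW-6: ψ = P/(ρg) = 120.3×1000 / (1000 × 9.81) = 12.26 m.
Total head at MW-6: h = z + ψ = 60.69 + 12.26 = 72.95 m.
Total head at MW-7: h = 79.64 − 10.06 = 69.58 m.
Head difference: h(MW-6) − h(MW-7) = 72.95 − 69.58 = 3.37 m.
Hydraulic gradient: i = |Δh| / L = 3.37 / 810.7 = 0.00416.
Flow is from higher to lower head: from MW-6 toward MW-7, i.e. toward the north.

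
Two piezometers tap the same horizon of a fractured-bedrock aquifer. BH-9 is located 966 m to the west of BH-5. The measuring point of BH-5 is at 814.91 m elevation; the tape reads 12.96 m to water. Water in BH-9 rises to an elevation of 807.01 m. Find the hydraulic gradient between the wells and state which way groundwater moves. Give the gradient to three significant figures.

i ≈ 0.00524; groundwater flows toward the east

Total head at BH-5: h = 814.91 − 12.96 = 801.95 m.
Total head at BH-9: h = 807.01 m (water level in the piezometer is the total head).
Head difference: h(BH-5) − h(BH-9) = 801.95 − 807.01 = -5.06 m.
Hydraulic gradient: i = |Δh| / L = 5.06 / 966 = 0.00524.
Flow is from higher to lower head: from BH-9 toward BH-5, i.e. toward the east.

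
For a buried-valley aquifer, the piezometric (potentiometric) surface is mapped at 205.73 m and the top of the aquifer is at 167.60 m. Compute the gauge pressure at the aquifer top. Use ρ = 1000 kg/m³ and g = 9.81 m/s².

P ≈ 374 kPa

Pressure head at the aquifer top: ψ = h − z = 205.73 − 167.60 = 38.13 m.
P = ρgψ = 1000 × 9.81 × 38.13 = 374055 Pa ≈ 374 kPa.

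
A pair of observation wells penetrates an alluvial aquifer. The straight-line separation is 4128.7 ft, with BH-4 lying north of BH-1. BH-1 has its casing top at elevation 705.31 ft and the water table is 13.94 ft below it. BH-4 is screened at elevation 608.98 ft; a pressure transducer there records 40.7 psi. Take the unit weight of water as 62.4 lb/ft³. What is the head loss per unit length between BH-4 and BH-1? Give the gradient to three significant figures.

i ≈ 0.00279 ft/ft

Total head at BH-1: h = 705.31 − 13.94 = 691.37 ft.
Pressure head at BH-4: ψ = 144·P/γ = 144 × 40.7 / 62.4 = 93.92 ft.
Total head at BH-4: h = z + ψ = 608.98 + 93.92 = 702.90 ft.
Head difference: h(BH-1) − h(BH-4) = 691.37 − 702.90 = -11.53 ft.
Hydraulic gradient: i = |Δh| / L = 11.53 / 4128.7 = 0.00279.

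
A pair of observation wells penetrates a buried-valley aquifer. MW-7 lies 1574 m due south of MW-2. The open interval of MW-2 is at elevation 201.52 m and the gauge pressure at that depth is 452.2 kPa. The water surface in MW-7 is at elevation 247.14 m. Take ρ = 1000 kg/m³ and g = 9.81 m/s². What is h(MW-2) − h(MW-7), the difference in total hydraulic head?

Pressure head at MW-2: ψ = P/(ρg) = 452.2×1000 / (1000 × 9.81) = 46.10 m.
Total head at MW-2: h = z + ψ = 201.52 + 46.10 = 247.62 m.
Total head at MW-7: h = 247.14 m (water level in the piezometer is the total head).
Head difference: h(MW-2) − h(MW-7) = 247.62 − 247.14 = 0.48 m.

Δh ≈ 0.48 m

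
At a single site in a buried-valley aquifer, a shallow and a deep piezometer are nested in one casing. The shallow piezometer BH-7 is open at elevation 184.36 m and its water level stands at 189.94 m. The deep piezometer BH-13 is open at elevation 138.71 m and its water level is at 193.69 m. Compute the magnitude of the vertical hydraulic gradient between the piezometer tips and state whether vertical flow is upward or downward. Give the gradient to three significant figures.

Total head at BH-7: h = 189.94 m (water level in the standpipe).
Total head at BH-13: h = 193.69 m.
Δh = h(BH-7) − h(BH-13) = 189.94 − 193.69 = -3.75 m.
Vertical separation Δz = 184.36 − 138.71 = 45.65 m.
|i_v| = |Δh| / Δz = 3.75 / 45.65 = 0.0821.
Head is higher in the deep piezometer, so vertical flow is upward (discharge condition).

|i_v| ≈ 0.0821; vertical flow is upward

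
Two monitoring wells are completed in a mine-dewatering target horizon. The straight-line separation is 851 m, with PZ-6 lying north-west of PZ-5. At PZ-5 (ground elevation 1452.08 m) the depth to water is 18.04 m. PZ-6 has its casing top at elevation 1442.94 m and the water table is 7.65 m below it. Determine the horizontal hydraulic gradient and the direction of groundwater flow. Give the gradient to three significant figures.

Total head at PZ-5: h = 1452.08 − 18.04 = 1434.04 m.
Total head at PZ-6: h = 1442.94 − 7.65 = 1435.29 m.
Head difference: h(PZ-5) − h(PZ-6) = 1434.04 − 1435.29 = -1.25 m.
Hydraulic gradient: i = |Δh| / L = 1.25 / 851 = 0.00147.
Flow is from higher to lower head: from PZ-6 toward PZ-5, i.e. toward the south-east.

i ≈ 0.00147; groundwater flows toward the south-east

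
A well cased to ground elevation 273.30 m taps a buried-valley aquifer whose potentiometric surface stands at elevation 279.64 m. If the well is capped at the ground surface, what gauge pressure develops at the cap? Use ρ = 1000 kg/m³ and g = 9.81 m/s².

P ≈ 62.2 kPa

Head above the cap: Δh = 279.64 − 273.30 = 6.34 m.
P = ρgΔh = 1000 × 9.81 × 6.34 = 62195 Pa ≈ 62.2 kPa.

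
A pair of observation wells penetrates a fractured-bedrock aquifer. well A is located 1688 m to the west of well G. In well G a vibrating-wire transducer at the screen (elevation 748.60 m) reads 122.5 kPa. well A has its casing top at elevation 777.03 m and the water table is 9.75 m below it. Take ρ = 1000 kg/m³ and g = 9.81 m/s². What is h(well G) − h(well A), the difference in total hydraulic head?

Δh ≈ -6.19 m

Pressure head at well G: ψ = P/(ρg) = 122.5×1000 / (1000 × 9.81) = 12.49 m.
Total head at well G: h = z + ψ = 748.60 + 12.49 = 761.09 m.
Total head at well A: h = 777.03 − 9.75 = 767.28 m.
Head difference: h(well G) − h(well A) = 761.09 − 767.28 = -6.19 m.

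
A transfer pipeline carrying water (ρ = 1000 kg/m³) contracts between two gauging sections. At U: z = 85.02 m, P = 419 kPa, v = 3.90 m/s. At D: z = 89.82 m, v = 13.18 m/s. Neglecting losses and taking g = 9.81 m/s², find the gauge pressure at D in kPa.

P₂ ≈ 293 kPa

Pressure head at U: ψ₁ = P₁/(ρg) = 419×1000 / (1000 × 9.81) = 42.71 m.
Velocity heads: v₁²/2g = 3.90²/19.62 = 0.775 m; v₂²/2g = 13.18²/19.62 = 8.854 m.
Total head H = z₁ + ψ₁ + v₁²/2g = 85.02 + 42.71 + 0.775 = 128.50 m.
ψ₂ = H − z₂ − v₂²/2g = 128.50 − 89.82 − 8.854 = 29.83 m.
P₂ = ρgψ₂ = 1000 × 9.81 × 29.83 ≈ 293 kPa.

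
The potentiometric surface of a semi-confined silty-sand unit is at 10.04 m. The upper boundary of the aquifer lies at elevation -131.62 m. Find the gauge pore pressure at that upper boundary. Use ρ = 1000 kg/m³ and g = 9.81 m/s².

Pressure head at the aquifer top: ψ = h − z = 10.04 − (-131.62) = 141.66 m.
P = ρgψ = 1000 × 9.81 × 141.66 = 1389685 Pa ≈ 1390 kPa.

P ≈ 1390 kPa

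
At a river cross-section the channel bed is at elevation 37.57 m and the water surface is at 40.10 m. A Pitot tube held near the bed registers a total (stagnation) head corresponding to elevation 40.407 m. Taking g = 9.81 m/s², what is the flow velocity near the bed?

Near the bed, under hydrostatic conditions, the piezometric head (z + ψ) equals the free-surface elevation, 40.10 m.
Velocity head = total − piezometric = 40.407 − 40.10 = 0.307 m.
v = √(2g·h_v) = √(2 × 9.81 × 0.307) = 2.45 m/s.

v ≈ 2.45 m/s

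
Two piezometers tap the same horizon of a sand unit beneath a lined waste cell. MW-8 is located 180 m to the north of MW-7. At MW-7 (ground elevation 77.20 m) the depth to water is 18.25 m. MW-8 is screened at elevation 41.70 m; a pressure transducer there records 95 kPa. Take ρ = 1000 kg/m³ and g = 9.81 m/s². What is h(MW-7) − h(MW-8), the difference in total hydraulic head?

Total head at MW-7: h = 77.20 − 18.25 = 58.95 m.
Pressure head at MW-8: ψ = P/(ρg) = 95×1000 / (1000 × 9.81) = 9.68 m.
Total head at MW-8: h = z + ψ = 41.70 + 9.68 = 51.38 m.
Head difference: h(MW-7) − h(MW-8) = 58.95 − 51.38 = 7.57 m.

Δh ≈ 7.57 m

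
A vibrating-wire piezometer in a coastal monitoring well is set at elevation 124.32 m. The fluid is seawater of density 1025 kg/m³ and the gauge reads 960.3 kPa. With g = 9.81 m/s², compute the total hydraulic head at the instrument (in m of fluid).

h ≈ 219.82 m

ψ = P/(ρg) = 960.3×1000 / (1025 × 9.81) = 95.50 m.
h = z + ψ = 124.32 + 95.50 = 219.82 m.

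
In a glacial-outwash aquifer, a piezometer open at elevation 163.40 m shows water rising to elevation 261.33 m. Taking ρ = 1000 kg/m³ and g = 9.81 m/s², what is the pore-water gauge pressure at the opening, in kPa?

P ≈ 961 kPa

Pressure head ψ = h − z = 261.33 − 163.40 = 97.93 m.
P = ρgψ = 1000 × 9.81 × 97.93 = 960693 Pa ≈ 961 kPa.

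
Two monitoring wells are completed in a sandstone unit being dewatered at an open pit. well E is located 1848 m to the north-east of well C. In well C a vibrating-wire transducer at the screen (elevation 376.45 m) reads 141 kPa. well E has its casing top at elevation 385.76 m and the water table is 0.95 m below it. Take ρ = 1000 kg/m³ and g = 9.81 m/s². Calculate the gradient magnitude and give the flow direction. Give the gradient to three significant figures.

i ≈ 0.00325; groundwater flows toward the north-east

Pressure head at well C: ψ = P/(ρg) = 141×1000 / (1000 × 9.81) = 14.37 m.
Total head at well C: h = z + ψ = 376.45 + 14.37 = 390.82 m.
Total head at well E: h = 385.76 − 0.95 = 384.81 m.
Head difference: h(well C) − h(well E) = 390.82 − 384.81 = 6.01 m.
Hydraulic gradient: i = |Δh| / L = 6.01 / 1848 = 0.00325.
Flow is from higher to lower head: from well C toward well E, i.e. toward the north-east.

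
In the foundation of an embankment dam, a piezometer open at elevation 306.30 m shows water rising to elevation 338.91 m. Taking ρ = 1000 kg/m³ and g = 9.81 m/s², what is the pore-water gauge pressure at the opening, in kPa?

Pressure head ψ = h − z = 338.91 − 306.30 = 32.61 m.
P = ρgψ = 1000 × 9.81 × 32.61 = 319904 Pa ≈ 320 kPa.

P ≈ 320 kPa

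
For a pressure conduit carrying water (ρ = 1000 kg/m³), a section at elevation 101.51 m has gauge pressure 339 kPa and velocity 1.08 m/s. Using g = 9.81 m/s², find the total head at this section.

Pressure head ψ = P/(ρg) = 339×1000 / (1000 × 9.81) = 34.56 m.
Velocity head = v²/(2g) = 1.08² / (2 × 9.81) = 0.059 m.
h = z + ψ + v²/(2g) = 101.51 + 34.56 + 0.059 = 136.13 m.

h ≈ 136.13 m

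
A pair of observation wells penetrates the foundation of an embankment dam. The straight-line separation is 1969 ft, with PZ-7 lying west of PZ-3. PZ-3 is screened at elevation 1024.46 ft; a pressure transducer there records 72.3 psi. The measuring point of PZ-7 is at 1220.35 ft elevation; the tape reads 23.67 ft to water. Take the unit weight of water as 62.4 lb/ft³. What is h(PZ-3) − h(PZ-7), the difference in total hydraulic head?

Pressure head at PZ-3: ψ = 144·P/γ = 144 × 72.3 / 62.4 = 166.85 ft.
Total head at PZ-3: h = z + ψ = 1024.46 + 166.85 = 1191.31 ft.
Total head at PZ-7: h = 1220.35 − 23.67 = 1196.68 ft.
Head difference: h(PZ-3) − h(PZ-7) = 1191.31 − 1196.68 = -5.37 ft.

Δh ≈ -5.37 ft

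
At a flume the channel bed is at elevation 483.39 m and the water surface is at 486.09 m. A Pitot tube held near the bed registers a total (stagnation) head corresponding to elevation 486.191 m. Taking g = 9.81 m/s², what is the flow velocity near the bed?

Near the bed, under hydrostatic conditions, the piezometric head (z + ψ) equals the free-surface elevation, 486.09 m.
Velocity head = total − piezometric = 486.191 − 486.09 = 0.101 m.
v = √(2g·h_v) = √(2 × 9.81 × 0.101) = 1.41 m/s.

v ≈ 1.41 m/s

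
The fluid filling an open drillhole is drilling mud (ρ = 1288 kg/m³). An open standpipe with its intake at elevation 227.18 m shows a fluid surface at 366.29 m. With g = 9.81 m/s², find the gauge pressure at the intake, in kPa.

Pressure head ψ = h − z = 366.29 − 227.18 = 139.11 m.
P = ρgψ = 1288 × 9.81 × 139.11 = 1757694 Pa ≈ 1760 kPa.

P ≈ 1760 kPa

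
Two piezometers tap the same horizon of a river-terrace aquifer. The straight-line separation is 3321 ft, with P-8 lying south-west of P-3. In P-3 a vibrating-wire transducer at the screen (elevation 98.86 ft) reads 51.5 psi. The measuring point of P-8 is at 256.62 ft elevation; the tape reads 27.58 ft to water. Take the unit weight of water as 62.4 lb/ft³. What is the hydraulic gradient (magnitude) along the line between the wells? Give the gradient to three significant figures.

i ≈ 0.00341

Pressure head at P-3: ψ = 144·P/γ = 144 × 51.5 / 62.4 = 118.85 ft.
Total head at P-3: h = z + ψ = 98.86 + 118.85 = 217.71 ft.
Total head at P-8: h = 256.62 − 27.58 = 229.04 ft.
Head difference: h(P-3) − h(P-8) = 217.71 − 229.04 = -11.33 ft.
Hydraulic gradient: i = |Δh| / L = 11.33 / 3321 = 0.00341.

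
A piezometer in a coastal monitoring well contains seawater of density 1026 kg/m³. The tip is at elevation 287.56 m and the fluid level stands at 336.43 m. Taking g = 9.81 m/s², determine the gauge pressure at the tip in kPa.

P ≈ 492 kPa

Pressure head ψ = h − z = 336.43 − 287.56 = 48.87 m.
P = ρgψ = 1026 × 9.81 × 48.87 = 491879 Pa ≈ 492 kPa.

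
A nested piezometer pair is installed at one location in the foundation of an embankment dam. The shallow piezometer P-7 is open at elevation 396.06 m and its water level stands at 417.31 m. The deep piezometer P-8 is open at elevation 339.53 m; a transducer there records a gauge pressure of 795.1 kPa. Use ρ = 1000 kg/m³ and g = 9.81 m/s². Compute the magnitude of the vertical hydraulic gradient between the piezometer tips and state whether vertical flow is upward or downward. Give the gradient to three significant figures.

|i_v| ≈ 0.0578; vertical flow is upward

Total head at P-7: h = 417.31 m (water level in the standpipe).
Pressure head at P-8: ψ = P/(ρg) = 795.1×1000 / (1000 × 9.81) = 81.05 m.
Total head at P-8: h = z + ψ = 339.53 + 81.05 = 420.58 m.
Δh = h(P-7) − h(P-8) = 417.31 − 420.58 = -3.27 m.
Vertical separation Δz = 396.06 − 339.53 = 56.53 m.
|i_v| = |Δh| / Δz = 3.27 / 56.53 = 0.0578.
Head is higher in the deep piezometer, so vertical flow is upward (discharge condition).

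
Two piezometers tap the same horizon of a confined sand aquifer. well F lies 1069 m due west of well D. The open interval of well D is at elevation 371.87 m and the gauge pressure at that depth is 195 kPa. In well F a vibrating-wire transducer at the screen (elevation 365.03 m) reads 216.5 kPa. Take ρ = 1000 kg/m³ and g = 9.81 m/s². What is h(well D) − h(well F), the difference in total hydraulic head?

Δh ≈ 4.65 m

Pressure head at well D: ψ = P/(ρg) = 195×1000 / (1000 × 9.81) = 19.88 m.
Total head at well D: h = z + ψ = 371.87 + 19.88 = 391.75 m.
Pressure head at well F: ψ = P/(ρg) = 216.5×1000 / (1000 × 9.81) = 22.07 m.
Total head at well F: h = z + ψ = 365.03 + 22.07 = 387.10 m.
Head difference: h(well D) − h(well F) = 391.75 − 387.10 = 4.65 m.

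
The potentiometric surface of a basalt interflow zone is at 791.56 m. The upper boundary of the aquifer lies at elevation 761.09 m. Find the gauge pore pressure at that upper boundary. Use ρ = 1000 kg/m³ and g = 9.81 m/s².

Pressure head at the aquifer top: ψ = h − z = 791.56 − 761.09 = 30.47 m.
P = ρgψ = 1000 × 9.81 × 30.47 = 298911 Pa ≈ 299 kPa.

P ≈ 299 kPa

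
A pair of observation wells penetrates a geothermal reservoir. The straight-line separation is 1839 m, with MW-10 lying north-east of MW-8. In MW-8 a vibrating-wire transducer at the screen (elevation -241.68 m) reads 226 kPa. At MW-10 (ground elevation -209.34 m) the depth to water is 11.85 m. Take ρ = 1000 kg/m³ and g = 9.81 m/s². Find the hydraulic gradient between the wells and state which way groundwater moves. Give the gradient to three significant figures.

i ≈ 0.00139; groundwater flows toward the north-east

Pressure head at MW-8: ψ = P/(ρg) = 226×1000 / (1000 × 9.81) = 23.04 m.
Total head at MW-8: h = z + ψ = -241.68 + 23.04 = -218.64 m.
Total head at MW-10: h = -209.34 − 11.85 = -221.19 m.
Head difference: h(MW-8) − h(MW-10) = -218.64 − (-221.19) = 2.55 m.
Hydraulic gradient: i = |Δh| / L = 2.55 / 1839 = 0.00139.
Flow is from higher to lower head: from MW-8 toward MW-10, i.e. toward the north-east.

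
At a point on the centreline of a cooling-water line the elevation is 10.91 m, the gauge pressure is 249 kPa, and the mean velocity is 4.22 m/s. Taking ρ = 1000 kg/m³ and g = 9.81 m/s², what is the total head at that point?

h ≈ 37.20 m

Pressure head ψ = P/(ρg) = 249×1000 / (1000 × 9.81) = 25.38 m.
Velocity head = v²/(2g) = 4.22² / (2 × 9.81) = 0.908 m.
h = z + ψ + v²/(2g) = 10.91 + 25.38 + 0.908 = 37.20 m.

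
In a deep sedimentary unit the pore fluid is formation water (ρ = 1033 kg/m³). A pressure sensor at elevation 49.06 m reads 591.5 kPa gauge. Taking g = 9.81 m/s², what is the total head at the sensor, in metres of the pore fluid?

ψ = P/(ρg) = 591.5×1000 / (1033 × 9.81) = 58.37 m.
h = z + ψ = 49.06 + 58.37 = 107.43 m.

h ≈ 107.43 m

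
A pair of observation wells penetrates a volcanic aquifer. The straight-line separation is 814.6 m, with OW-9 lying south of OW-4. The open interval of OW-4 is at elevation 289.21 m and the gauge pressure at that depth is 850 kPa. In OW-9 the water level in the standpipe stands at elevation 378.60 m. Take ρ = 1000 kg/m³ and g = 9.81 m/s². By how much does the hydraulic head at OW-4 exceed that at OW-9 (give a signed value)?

Δh ≈ -2.74 m

Pressure head at OW-4: ψ = P/(ρg) = 850×1000 / (1000 × 9.81) = 86.65 m.
Total head at OW-4: h = z + ψ = 289.21 + 86.65 = 375.86 m.
Total head at OW-9: h = 378.60 m (water level in the piezometer is the total head).
Head difference: h(OW-4) − h(OW-9) = 375.86 − 378.60 = -2.74 m.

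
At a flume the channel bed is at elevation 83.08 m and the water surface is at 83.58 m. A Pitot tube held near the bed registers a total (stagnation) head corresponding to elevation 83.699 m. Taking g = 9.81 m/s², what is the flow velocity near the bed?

Near the bed, under hydrostatic conditions, the piezometric head (z + ψ) equals the free-surface elevation, 83.58 m.
Velocity head = total − piezometric = 83.699 − 83.58 = 0.119 m.
v = √(2g·h_v) = √(2 × 9.81 × 0.119) = 1.53 m/s.

v ≈ 1.53 m/s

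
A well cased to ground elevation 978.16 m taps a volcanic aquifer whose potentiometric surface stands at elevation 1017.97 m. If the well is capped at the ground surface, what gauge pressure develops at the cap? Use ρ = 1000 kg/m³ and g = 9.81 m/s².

Head above the cap: Δh = 1017.97 − 978.16 = 39.81 m.
P = ρgΔh = 1000 × 9.81 × 39.81 = 390536 Pa ≈ 391 kPa.

P ≈ 391 kPa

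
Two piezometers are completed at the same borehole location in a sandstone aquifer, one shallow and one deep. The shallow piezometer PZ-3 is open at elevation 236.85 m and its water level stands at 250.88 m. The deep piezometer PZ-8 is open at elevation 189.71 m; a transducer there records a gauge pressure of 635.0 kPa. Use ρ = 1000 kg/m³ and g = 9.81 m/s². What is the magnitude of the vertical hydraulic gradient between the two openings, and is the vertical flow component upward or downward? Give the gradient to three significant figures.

Total head at PZ-3: h = 250.88 m (water level in the standpipe).
Pressure head at PZ-8: ψ = P/(ρg) = 635.0×1000 / (1000 × 9.81) = 64.73 m.
Total head at PZ-8: h = z + ψ = 189.71 + 64.73 = 254.44 m.
Δh = h(PZ-3) − h(PZ-8) = 250.88 − 254.44 = -3.56 m.
Vertical separation Δz = 236.85 − 189.71 = 47.14 m.
|i_v| = |Δh| / Δz = 3.56 / 47.14 = 0.0755.
Head is higher in the deep piezometer, so vertical flow is upward (discharge condition).

|i_v| ≈ 0.0755; vertical flow is upward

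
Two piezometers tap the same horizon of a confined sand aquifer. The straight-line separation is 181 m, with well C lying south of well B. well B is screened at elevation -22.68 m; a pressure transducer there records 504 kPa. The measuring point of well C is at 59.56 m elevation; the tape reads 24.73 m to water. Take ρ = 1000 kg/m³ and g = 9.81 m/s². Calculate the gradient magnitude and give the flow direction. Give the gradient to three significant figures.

i ≈ 0.0339; groundwater flows toward the north

Pressure head at well B: ψ = P/(ρg) = 504×1000 / (1000 × 9.81) = 51.38 m.
Total head at well B: h = z + ψ = -22.68 + 51.38 = 28.70 m.
Total head at well C: h = 59.56 − 24.73 = 34.83 m.
Head difference: h(well B) − h(well C) = 28.70 − 34.83 = -6.13 m.
Hydraulic gradient: i = |Δh| / L = 6.13 / 181 = 0.0339.
Flow is from higher to lower head: from well C toward well B, i.e. toward the north.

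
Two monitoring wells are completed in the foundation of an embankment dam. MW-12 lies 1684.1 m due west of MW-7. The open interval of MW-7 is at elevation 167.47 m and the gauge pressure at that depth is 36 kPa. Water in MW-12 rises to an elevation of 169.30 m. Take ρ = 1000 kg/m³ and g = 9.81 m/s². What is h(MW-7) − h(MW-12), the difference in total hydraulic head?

Δh ≈ 1.84 m

Pressure head at MW-7: ψ = P/(ρg) = 36×1000 / (1000 × 9.81) = 3.67 m.
Total head at MW-7: h = z + ψ = 167.47 + 3.67 = 171.14 m.
Total head at MW-12: h = 169.30 m (water level in the piezometer is the total head).
Head difference: h(MW-7) − h(MW-12) = 171.14 − 169.30 = 1.84 m.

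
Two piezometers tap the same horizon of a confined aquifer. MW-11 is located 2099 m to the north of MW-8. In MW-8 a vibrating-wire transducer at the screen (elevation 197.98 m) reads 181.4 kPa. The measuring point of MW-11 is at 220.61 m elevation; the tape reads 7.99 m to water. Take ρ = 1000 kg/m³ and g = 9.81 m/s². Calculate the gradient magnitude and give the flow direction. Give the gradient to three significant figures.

i ≈ 0.00183; groundwater flows toward the north

Pressure head at MW-8: ψ = P/(ρg) = 181.4×1000 / (1000 × 9.81) = 18.49 m.
Total head at MW-8: h = z + ψ = 197.98 + 18.49 = 216.47 m.
Total head at MW-11: h = 220.61 − 7.99 = 212.62 m.
Head difference: h(MW-8) − h(MW-11) = 216.47 − 212.62 = 3.85 m.
Hydraulic gradient: i = |Δh| / L = 3.85 / 2099 = 0.00183.
Flow is from higher to lower head: from MW-8 toward MW-11, i.e. toward the north.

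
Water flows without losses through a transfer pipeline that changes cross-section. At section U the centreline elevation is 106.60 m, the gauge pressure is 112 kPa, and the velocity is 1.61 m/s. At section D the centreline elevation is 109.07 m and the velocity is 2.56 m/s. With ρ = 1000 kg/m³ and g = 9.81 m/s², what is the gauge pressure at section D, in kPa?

P₂ ≈ 85.8 kPa

Pressure head at U: ψ₁ = P₁/(ρg) = 112×1000 / (1000 × 9.81) = 11.42 m.
Velocity heads: v₁²/2g = 1.61²/19.62 = 0.132 m; v₂²/2g = 2.56²/19.62 = 0.334 m.
Total head H = z₁ + ψ₁ + v₁²/2g = 106.60 + 11.42 + 0.132 = 118.15 m.
ψ₂ = H − z₂ − v₂²/2g = 118.15 − 109.07 − 0.334 = 8.75 m.
P₂ = ρgψ₂ = 1000 × 9.81 × 8.75 ≈ 85.8 kPa.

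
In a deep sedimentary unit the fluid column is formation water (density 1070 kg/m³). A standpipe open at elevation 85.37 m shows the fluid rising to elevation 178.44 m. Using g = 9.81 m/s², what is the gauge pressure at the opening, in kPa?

P ≈ 977 kPa

Pressure head ψ = h − z = 178.44 − 85.37 = 93.07 m.
P = ρgψ = 1070 × 9.81 × 93.07 = 976928 Pa ≈ 977 kPa.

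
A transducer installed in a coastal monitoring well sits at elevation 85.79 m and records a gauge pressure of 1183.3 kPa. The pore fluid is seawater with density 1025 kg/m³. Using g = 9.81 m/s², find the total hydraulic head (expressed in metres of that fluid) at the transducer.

ψ = P/(ρg) = 1183.3×1000 / (1025 × 9.81) = 117.68 m.
h = z + ψ = 85.79 + 117.68 = 203.47 m.

h ≈ 203.47 m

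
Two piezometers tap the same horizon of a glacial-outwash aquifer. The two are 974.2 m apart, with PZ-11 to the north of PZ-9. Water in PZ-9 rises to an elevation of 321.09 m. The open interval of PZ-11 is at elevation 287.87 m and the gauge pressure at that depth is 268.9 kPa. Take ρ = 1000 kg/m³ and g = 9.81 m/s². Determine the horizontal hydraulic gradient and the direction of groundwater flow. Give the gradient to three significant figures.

i ≈ 0.00596; groundwater flows toward the north

Total head at PZ-9: h = 321.09 m (water level in the piezometer is the total head).
Pressure head at PZ-11: ψ = P/(ρg) = 268.9×1000 / (1000 × 9.81) = 27.41 m.
Total head at PZ-11: h = z + ψ = 287.87 + 27.41 = 315.28 m.
Head difference: h(PZ-9) − h(PZ-11) = 321.09 − 315.28 = 5.81 m.
Hydraulic gradient: i = |Δh| / L = 5.81 / 974.2 = 0.00596.
Flow is from higher to lower head: from PZ-9 toward PZ-11, i.e. toward the north.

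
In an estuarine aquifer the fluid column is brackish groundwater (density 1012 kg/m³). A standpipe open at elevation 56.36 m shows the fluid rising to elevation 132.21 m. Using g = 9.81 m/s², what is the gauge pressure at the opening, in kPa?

P ≈ 753 kPa

Pressure head ψ = h − z = 132.21 − 56.36 = 75.85 m.
P = ρgψ = 1012 × 9.81 × 75.85 = 753018 Pa ≈ 753 kPa.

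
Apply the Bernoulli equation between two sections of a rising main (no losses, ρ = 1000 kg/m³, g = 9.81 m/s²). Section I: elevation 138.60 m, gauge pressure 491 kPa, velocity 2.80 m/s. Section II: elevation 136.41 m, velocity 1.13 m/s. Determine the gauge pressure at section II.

Pressure head at I: ψ₁ = P₁/(ρg) = 491×1000 / (1000 × 9.81) = 50.05 m.
Velocity heads: v₁²/2g = 2.80²/19.62 = 0.400 m; v₂²/2g = 1.13²/19.62 = 0.065 m.
Total head H = z₁ + ψ₁ + v₁²/2g = 138.60 + 50.05 + 0.400 = 189.05 m.
ψ₂ = H − z₂ − v₂²/2g = 189.05 − 136.41 − 0.065 = 52.58 m.
P₂ = ρgψ₂ = 1000 × 9.81 × 52.58 ≈ 516 kPa.

P₂ ≈ 516 kPa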